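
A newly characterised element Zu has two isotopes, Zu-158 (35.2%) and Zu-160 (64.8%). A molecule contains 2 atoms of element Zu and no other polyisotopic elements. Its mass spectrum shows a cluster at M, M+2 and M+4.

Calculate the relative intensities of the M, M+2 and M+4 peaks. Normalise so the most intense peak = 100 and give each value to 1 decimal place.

27.2 : 100.0 : 92.0

The 2 Zu atoms are independent, so intensities follow the terms of (0.352 + 0.648)^2.
P(M) = 0.352^2 = 0.123904
P(M+2) = 2 × 0.352^1 × 0.648^1 = 0.456192
P(M+4) = 0.648^2 = 0.419904
The M+2 peak is largest (0.456192); scaling to 100 gives 27.2 : 100.0 : 92.0.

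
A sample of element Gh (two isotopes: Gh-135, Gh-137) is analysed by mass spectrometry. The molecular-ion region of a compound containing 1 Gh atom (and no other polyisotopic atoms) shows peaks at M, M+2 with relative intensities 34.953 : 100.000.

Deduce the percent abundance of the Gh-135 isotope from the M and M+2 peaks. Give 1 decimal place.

Write p for the Gh-135 fraction. I(M+2)/I(M) = [C(1,1)·p^0·(1−p)] / p^1 = 1·(1−p)/p = 100.000/34.953 = 2.8610
(1−p)/p = 2.8610/1 = 2.8610  ⇒  p = 1/(1 + 2.8610) = 0.2590
Gh-135: 25.9%, Gh-137: 74.1%.

25.9%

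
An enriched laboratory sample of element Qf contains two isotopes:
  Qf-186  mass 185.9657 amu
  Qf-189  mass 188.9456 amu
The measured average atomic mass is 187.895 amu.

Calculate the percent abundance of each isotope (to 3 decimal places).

Let x be the fractional abundance of Qf-186; then Qf-189 has abundance 1 − x.
185.9657·x + 188.9456·(1 − x) = 187.895
(185.9657 − 188.9456)·x = 187.895 − 188.9456
x = -1.0506 / -2.9799 = 0.35256 → 35.256% Qf-186, 64.744% Qf-189.

Qf-186: 35.256%, Qf-189: 64.744%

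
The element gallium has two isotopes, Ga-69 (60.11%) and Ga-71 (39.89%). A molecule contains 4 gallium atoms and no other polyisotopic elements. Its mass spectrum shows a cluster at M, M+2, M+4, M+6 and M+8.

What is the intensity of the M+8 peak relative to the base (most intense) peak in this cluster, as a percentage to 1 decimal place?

7.3%

(0.6011 + 0.3989)^4 gives M 0.1306, M+2 0.3465, M+4 0.3450, M+6 0.1526, M+8 0.0253; the largest is M+2.
P(M+2) = C(4,1) × 0.6011^3 × 0.3989^1 = 4 × 0.21719018 × 0.3989 = 0.346549 (base)
P(M+8) = C(4,4) × 0.6011^0 × 0.3989^4 = 1 × 1.0000 × 0.02531956 = 0.025320
Relative intensity = 0.025320 / 0.346549 × 100 = 7.3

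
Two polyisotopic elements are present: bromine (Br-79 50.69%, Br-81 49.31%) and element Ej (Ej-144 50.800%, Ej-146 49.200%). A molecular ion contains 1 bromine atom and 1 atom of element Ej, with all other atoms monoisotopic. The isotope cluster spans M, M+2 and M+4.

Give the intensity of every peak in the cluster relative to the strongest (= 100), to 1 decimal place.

Bromine pattern (n=1): 0.5069 : 0.4931
Element Ej pattern (n=1): 0.5080 : 0.4920
Convolve the two distributions (both contribute in 2-u steps):
  M: 0.5069×0.5080 = 0.257505
  M+2: 0.5069×0.4920 + 0.4931×0.5080 = 0.499890
  M+4: 0.4931×0.4920 = 0.242605
Scale to base peak (0.499890) = 100: 51.5 : 100.0 : 48.5

51.5 : 100.0 : 48.5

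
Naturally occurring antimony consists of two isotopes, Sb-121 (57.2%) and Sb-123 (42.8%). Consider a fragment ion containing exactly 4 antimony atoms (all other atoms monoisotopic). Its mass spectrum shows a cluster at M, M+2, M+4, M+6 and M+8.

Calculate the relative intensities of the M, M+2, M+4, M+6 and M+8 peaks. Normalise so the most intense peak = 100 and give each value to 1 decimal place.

Expanding (0.572 + 0.428)^4:
P(M) = 0.572^4 = 0.107049
P(M+2) = 4 × 0.572^3 × 0.428^1 = 0.320400
P(M+4) = 6 × 0.572^2 × 0.428^2 = 0.359609
P(M+6) = 4 × 0.572^1 × 0.428^3 = 0.179385
P(M+8) = 0.428^4 = 0.033556
The M+4 peak is largest (0.359609); scaling to 100 gives 29.8 : 89.1 : 100.0 : 49.9 : 9.3.

29.8 : 89.1 : 100.0 : 49.9 : 9.3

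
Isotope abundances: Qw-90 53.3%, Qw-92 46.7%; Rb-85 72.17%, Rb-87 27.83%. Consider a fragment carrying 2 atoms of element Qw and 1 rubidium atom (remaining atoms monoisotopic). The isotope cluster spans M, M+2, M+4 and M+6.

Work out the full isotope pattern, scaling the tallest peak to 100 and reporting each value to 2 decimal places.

Element Qw pattern (n=2): 0.284089 : 0.497822 : 0.218089
Rubidium pattern (n=1): 0.7217 : 0.2783
Convolve the two distributions (both contribute in 2-u steps):
  M: 0.284089×0.7217 = 0.205027
  M+2: 0.284089×0.2783 + 0.497822×0.7217 = 0.438340
  M+4: 0.497822×0.2783 + 0.218089×0.7217 = 0.295939
  M+6: 0.218089×0.2783 = 0.060694
Scale to base peak (0.438340) = 100: 46.77 : 100.00 : 67.51 : 13.85

46.77 : 100.00 : 67.51 : 13.85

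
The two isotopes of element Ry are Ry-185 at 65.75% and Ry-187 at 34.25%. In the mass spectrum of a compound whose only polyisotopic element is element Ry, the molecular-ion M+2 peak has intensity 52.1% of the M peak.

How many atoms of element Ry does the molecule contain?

1

For n independent Ry atoms, I(M+2)/I(M) = n · (abundance Ry-187) / (abundance Ry-185) = n · 0.3425/0.6575.
n = 0.521 × 0.6575/0.3425 = 1.00 ≈ 1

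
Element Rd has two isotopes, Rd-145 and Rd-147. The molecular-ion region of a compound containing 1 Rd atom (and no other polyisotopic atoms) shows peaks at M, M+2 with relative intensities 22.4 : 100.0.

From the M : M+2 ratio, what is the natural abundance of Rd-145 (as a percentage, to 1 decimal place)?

18.3%

Let p = fractional abundance of Rd-145. I(M+2)/I(M) = [C(1,1)·p^0·(1−p)] / p^1 = 1·(1−p)/p = 100.0/22.4 = 4.4643
(1−p)/p = 4.4643/1 = 4.4643  ⇒  p = 1/(1 + 4.4643) = 0.1830
Rd-145: 18.3%, Rd-147: 81.7%.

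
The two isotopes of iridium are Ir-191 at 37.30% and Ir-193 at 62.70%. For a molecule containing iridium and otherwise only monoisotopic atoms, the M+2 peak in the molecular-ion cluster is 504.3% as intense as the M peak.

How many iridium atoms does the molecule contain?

With n Ir atoms, P(M+2)/P(M) = C(n,1)·p^(n−1)q / p^n = n·q/p = n · 0.6270/0.3730.
n = 5.043 × 0.3730/0.6270 = 3.00 ≈ 3

3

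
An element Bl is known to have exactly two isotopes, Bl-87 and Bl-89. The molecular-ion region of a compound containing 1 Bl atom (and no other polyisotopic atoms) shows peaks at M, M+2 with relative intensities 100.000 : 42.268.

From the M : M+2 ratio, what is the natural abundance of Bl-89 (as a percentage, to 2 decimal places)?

If p is the fraction of Bl that is Bl-87, then I(M+2)/I(M) = [C(1,1)·p^0·(1−p)] / p^1 = 1·(1−p)/p = 42.268/100.000 = 0.4227
(1−p)/p = 0.4227/1 = 0.4227  ⇒  p = 1/(1 + 0.4227) = 0.7029
Bl-87: 70.29%, Bl-89: 29.71%.

29.71%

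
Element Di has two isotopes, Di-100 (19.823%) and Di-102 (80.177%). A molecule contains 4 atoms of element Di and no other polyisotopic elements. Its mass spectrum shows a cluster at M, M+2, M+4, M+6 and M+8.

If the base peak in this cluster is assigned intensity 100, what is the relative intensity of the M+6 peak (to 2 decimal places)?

Binomial terms of (0.19823 + 0.80177)^4: M 0.0015, M+2 0.0250, M+4 0.1516, M+6 0.4087, M+8 0.4132 → M+8 is the base peak.
P(M+8) = C(4,4) × 0.19823^0 × 0.80177^4 = 1 × 1.0000 × 0.41323701 = 0.413237 (base)
P(M+6) = C(4,3) × 0.19823^1 × 0.80177^3 = 4 × 0.19823 × 0.51540592 = 0.408676
Relative intensity = 0.408676 / 0.413237 × 100 = 98.90

98.90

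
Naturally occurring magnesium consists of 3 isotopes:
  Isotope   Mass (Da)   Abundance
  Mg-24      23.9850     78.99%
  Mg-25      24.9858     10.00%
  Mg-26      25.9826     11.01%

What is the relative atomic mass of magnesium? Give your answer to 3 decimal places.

Weight each isotope mass by its fractional abundance: 0.7899 × 23.9850 + 0.1000 × 24.9858 + 0.1101 × 25.9826
= 18.94575 + 2.49858 + 2.86068 = 24.30501 Da

24.305 Da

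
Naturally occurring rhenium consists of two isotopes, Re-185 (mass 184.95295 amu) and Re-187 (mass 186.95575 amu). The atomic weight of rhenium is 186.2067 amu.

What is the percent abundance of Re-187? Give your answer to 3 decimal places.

62.600%

Writing the weighted mean with unknown fraction x of Re-185:
184.95295·x + 186.95575·(1 − x) = 186.2067
(184.95295 − 186.95575)·x = 186.2067 − 186.95575
x = -0.74905 / -2.00280 = 0.37400 → 37.400% Re-185, 62.600% Re-187.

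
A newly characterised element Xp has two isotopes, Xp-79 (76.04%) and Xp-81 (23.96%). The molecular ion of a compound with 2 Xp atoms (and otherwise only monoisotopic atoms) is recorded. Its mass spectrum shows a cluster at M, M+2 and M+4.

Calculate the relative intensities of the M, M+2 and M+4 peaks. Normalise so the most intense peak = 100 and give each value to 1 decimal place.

The 2 Xp atoms are independent, so intensities follow the terms of (0.7604 + 0.2396)^2.
P(M) = 0.7604^2 = 0.578208
P(M+2) = 2 × 0.7604^1 × 0.2396^1 = 0.364384
P(M+4) = 0.2396^2 = 0.057408
The M peak is largest (0.578208); scaling to 100 gives 100.0 : 63.0 : 9.9.

100.0 : 63.0 : 9.9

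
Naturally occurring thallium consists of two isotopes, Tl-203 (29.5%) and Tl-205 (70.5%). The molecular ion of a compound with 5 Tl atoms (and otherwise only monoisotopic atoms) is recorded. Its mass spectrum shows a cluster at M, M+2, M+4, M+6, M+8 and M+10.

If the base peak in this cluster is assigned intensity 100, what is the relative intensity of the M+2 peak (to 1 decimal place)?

7.3

Binomial terms of (0.295 + 0.705)^5: M 0.0022, M+2 0.0267, M+4 0.1276, M+6 0.3049, M+8 0.3644, M+10 0.1742 → M+8 is the base peak.
P(M+8) = C(5,4) × 0.295^1 × 0.705^4 = 5 × 0.2950 × 0.24703385 = 0.364375 (base)
P(M+2) = C(5,1) × 0.295^4 × 0.705^1 = 5 × 0.00757335 × 0.7050 = 0.026696
Relative intensity = 0.026696 / 0.364375 × 100 = 7.3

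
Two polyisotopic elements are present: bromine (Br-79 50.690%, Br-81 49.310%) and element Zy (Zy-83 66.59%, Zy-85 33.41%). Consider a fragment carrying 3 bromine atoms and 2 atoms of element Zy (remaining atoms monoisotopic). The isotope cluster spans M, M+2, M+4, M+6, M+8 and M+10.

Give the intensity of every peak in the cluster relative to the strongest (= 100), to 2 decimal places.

Bromine pattern (n=3): 0.13024674 : 0.3801026 : 0.36975457 : 0.11989609
Element Zy pattern (n=2): 0.44342281 : 0.44495438 : 0.11162281
Convolve the two distributions (both contribute in 2-u steps):
  M: 0.13024674×0.44342281 = 0.057754
  M+2: 0.13024674×0.44495438 + 0.3801026×0.44342281 = 0.226500
  M+4: 0.13024674×0.11162281 + 0.3801026×0.44495438 + 0.36975457×0.44342281 = 0.347624
  M+6: 0.3801026×0.11162281 + 0.36975457×0.44495438 + 0.11989609×0.44342281 = 0.260117
  M+8: 0.36975457×0.11162281 + 0.11989609×0.44495438 = 0.094621
  M+10: 0.11989609×0.11162281 = 0.013383
Scale to base peak (0.347624) = 100: 16.61 : 65.16 : 100.00 : 74.83 : 27.22 : 3.85

16.61 : 65.16 : 100.00 : 74.83 : 27.22 : 3.85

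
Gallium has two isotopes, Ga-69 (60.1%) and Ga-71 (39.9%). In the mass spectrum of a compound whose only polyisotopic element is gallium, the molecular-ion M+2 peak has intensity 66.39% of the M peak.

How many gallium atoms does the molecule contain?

For n independent Ga atoms, I(M+2)/I(M) = n · (abundance Ga-71) / (abundance Ga-69) = n · 0.399/0.601.
n = 0.6639 × 0.601/0.399 = 1.00 ≈ 1

1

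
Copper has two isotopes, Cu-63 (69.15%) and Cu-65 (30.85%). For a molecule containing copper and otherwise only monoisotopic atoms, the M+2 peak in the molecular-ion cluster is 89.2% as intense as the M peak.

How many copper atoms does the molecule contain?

The M+2/M ratio from n Cu atoms is n · q/p = n · 0.3085/0.6915.
n = 0.892 × 0.6915/0.3085 = 2.00 ≈ 2

2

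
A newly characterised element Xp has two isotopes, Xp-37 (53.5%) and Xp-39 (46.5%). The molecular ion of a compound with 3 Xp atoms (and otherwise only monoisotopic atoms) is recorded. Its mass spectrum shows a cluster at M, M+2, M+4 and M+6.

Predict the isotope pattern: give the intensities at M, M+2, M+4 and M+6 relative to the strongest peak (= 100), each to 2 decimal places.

Expanding (0.535 + 0.465)^3:
P(M) = 0.535^3 = 0.153130
P(M+2) = 3 × 0.535^2 × 0.465^1 = 0.399284
P(M+4) = 3 × 0.535^1 × 0.465^2 = 0.347041
P(M+6) = 0.465^3 = 0.100545
The M+2 peak is largest (0.399284); scaling to 100 gives 38.35 : 100.00 : 86.92 : 25.18.

38.35 : 100.00 : 86.92 : 25.18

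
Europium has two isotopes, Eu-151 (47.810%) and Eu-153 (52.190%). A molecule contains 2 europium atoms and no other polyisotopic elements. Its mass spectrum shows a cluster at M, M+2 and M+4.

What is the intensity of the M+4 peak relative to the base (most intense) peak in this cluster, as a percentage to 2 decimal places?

Binomial terms of (0.47810 + 0.52190)^2: M 0.2286, M+2 0.4990, M+4 0.2724 → M+2 is the base peak.
P(M+2) = C(2,1) × 0.47810^1 × 0.52190^1 = 2 × 0.4781 × 0.5219 = 0.499041 (base)
P(M+4) = C(2,2) × 0.47810^0 × 0.52190^2 = 1 × 1.0000 × 0.27237961 = 0.272380
Relative intensity = 0.272380 / 0.499041 × 100 = 54.58

54.58%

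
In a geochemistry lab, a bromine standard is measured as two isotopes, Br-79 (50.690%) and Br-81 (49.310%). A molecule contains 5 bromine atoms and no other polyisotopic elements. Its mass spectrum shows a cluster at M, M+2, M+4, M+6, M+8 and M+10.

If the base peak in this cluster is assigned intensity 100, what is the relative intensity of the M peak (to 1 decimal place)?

Binomial terms of (0.50690 + 0.49310)^5: M 0.0335, M+2 0.1628, M+4 0.3167, M+6 0.3081, M+8 0.1498, M+10 0.0292 → M+4 is the base peak.
P(M+4) = C(5,2) × 0.50690^3 × 0.49310^2 = 10 × 0.13024674 × 0.24314761 = 0.316692 (base)
P(M) = C(5,0) × 0.50690^5 × 0.49310^0 = 1 × 0.03346659 × 1.0000 = 0.033467
Relative intensity = 0.033467 / 0.316692 × 100 = 10.6

10.6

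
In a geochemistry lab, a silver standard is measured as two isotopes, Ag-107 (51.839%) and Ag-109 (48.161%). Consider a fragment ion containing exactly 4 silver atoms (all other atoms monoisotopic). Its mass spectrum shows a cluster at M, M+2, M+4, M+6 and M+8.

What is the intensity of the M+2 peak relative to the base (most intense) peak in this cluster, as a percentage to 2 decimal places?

Term probabilities: M 0.0722, M+2 0.2684, M+4 0.3740, M+6 0.2316, M+8 0.0538. Base peak = M+4.
P(M+4) = C(4,2) × 0.51839^2 × 0.48161^2 = 6 × 0.26872819 × 0.23194819 = 0.373986 (base)
P(M+2) = C(4,1) × 0.51839^3 × 0.48161^1 = 4 × 0.13930601 × 0.48161 = 0.268365
Relative intensity = 0.268365 / 0.373986 × 100 = 71.76

71.76%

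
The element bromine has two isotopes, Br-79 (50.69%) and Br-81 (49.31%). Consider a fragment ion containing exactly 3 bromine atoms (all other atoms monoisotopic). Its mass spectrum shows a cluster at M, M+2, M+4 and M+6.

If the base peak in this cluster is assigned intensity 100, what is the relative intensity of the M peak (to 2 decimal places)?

Term probabilities: M 0.1302, M+2 0.3801, M+4 0.3698, M+6 0.1199. Base peak = M+2.
P(M+2) = C(3,1) × 0.5069^2 × 0.4931^1 = 3 × 0.25694761 × 0.4931 = 0.380103 (base)
P(M) = C(3,0) × 0.5069^3 × 0.4931^0 = 1 × 0.13024674 × 1.0000 = 0.130247
Relative intensity = 0.130247 / 0.380103 × 100 = 34.27

34.27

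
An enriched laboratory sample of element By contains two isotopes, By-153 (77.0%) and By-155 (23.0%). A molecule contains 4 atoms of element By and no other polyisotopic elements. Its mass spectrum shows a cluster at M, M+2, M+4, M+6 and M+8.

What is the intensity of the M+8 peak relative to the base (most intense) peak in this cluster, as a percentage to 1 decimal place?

(0.770 + 0.230)^4 gives M 0.3515, M+2 0.4200, M+4 0.1882, M+6 0.0375, M+8 0.0028; the largest is M+2.
P(M+2) = C(4,1) × 0.770^3 × 0.230^1 = 4 × 0.456533 × 0.2300 = 0.420010 (base)
P(M+8) = C(4,4) × 0.770^0 × 0.230^4 = 1 × 1.0000 × 0.00279841 = 0.002798
Relative intensity = 0.002798 / 0.420010 × 100 = 0.7

0.7%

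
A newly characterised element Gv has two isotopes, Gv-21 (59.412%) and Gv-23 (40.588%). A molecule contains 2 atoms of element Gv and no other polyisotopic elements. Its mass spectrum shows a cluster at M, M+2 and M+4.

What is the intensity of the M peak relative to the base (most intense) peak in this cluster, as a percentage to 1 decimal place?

73.2%

Term probabilities: M 0.3530, M+2 0.4823, M+4 0.1647. Base peak = M+2.
P(M+2) = C(2,1) × 0.59412^1 × 0.40588^1 = 2 × 0.59412 × 0.40588 = 0.482283 (base)
P(M) = C(2,0) × 0.59412^2 × 0.40588^0 = 1 × 0.35297857 × 1.0000 = 0.352979
Relative intensity = 0.352979 / 0.482283 × 100 = 73.2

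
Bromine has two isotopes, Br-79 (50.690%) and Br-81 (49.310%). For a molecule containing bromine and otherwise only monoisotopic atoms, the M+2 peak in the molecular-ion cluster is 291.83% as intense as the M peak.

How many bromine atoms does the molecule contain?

3

For n independent Br atoms, I(M+2)/I(M) = n · (abundance Br-81) / (abundance Br-79) = n · 0.49310/0.50690.
n = 2.9183 × 0.50690/0.49310 = 3.00 ≈ 3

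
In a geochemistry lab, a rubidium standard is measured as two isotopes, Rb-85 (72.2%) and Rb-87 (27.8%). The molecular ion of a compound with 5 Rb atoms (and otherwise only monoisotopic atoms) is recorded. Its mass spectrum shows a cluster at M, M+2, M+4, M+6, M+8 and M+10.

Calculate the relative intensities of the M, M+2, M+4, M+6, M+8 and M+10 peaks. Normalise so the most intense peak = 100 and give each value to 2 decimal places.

51.94 : 100.00 : 77.01 : 29.65 : 5.71 : 0.44

The 5 Rb atoms are independent, so intensities follow the terms of (0.722 + 0.278)^5.
P(M) = 0.722^5 = 0.196194
P(M+2) = 5 × 0.722^4 × 0.278^1 = 0.377714
P(M+4) = 10 × 0.722^3 × 0.278^2 = 0.290872
P(M+6) = 10 × 0.722^2 × 0.278^3 = 0.111998
P(M+8) = 5 × 0.722^1 × 0.278^4 = 0.021562
P(M+10) = 0.278^5 = 0.001660
The M+2 peak is largest (0.377714); scaling to 100 gives 51.94 : 100.00 : 77.01 : 29.65 : 5.71 : 0.44.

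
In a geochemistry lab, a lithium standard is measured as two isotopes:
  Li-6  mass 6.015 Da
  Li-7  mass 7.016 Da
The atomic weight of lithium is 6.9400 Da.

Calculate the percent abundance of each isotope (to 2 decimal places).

Li-6: 7.59%, Li-7: 92.41%

With x = fraction of Li-6 (so Li-7 is 1 − x):
6.015·x + 7.016·(1 − x) = 6.9400
(6.015 − 7.016)·x = 6.9400 − 7.016
x = -0.0760 / -1.001 = 0.07592 → 7.59% Li-6, 92.41% Li-7.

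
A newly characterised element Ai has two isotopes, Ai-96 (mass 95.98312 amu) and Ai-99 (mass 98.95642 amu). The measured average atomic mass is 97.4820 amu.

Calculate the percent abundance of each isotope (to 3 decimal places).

Ai-96: 49.589%, Ai-99: 50.411%

With x = fraction of Ai-96 (so Ai-99 is 1 − x):
95.98312·x + 98.95642·(1 − x) = 97.4820
(95.98312 − 98.95642)·x = 97.4820 − 98.95642
x = -1.47442 / -2.97330 = 0.49589 → 49.589% Ai-96, 50.411% Ai-99.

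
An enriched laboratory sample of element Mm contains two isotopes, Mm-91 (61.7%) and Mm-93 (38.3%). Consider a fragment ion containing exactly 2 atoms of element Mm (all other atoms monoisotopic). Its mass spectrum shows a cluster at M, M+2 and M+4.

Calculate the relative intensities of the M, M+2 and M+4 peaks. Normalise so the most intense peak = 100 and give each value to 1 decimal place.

Each Mm atom is independently Mm-91 (p = 0.617) or Mm-93 (q = 0.383); the cluster is the binomial expansion (p + q)^2.
P(M) = 0.617^2 = 0.380689
P(M+2) = 2 × 0.617^1 × 0.383^1 = 0.472622
P(M+4) = 0.383^2 = 0.146689
The M+2 peak is largest (0.472622); scaling to 100 gives 80.5 : 100.0 : 31.0.

80.5 : 100.0 : 31.0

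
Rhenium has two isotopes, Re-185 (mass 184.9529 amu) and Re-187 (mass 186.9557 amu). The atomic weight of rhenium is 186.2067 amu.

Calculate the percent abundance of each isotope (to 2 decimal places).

Re-185: 37.40%, Re-187: 62.60%

Writing the weighted mean with unknown fraction x of Re-185:
184.9529·x + 186.9557·(1 − x) = 186.2067
(184.9529 − 186.9557)·x = 186.2067 − 186.9557
x = -0.7490 / -2.0028 = 0.37398 → 37.40% Re-185, 62.60% Re-187.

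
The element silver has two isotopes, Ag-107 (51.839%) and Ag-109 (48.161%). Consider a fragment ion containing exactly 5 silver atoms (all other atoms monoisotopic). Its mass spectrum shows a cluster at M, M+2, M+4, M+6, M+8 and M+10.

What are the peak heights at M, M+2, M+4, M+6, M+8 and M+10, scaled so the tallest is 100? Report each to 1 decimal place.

11.6 : 53.8 : 100.0 : 92.9 : 43.2 : 8.0

Expanding (0.51839 + 0.48161)^5:
P(M) = 0.51839^5 = 0.037435
P(M+2) = 5 × 0.51839^4 × 0.48161^1 = 0.173897
P(M+4) = 10 × 0.51839^3 × 0.48161^2 = 0.323118
P(M+6) = 10 × 0.51839^2 × 0.48161^3 = 0.300192
P(M+8) = 5 × 0.51839^1 × 0.48161^4 = 0.139447
P(M+10) = 0.48161^5 = 0.025911
The M+4 peak is largest (0.323118); scaling to 100 gives 11.6 : 53.8 : 100.0 : 92.9 : 43.2 : 8.0.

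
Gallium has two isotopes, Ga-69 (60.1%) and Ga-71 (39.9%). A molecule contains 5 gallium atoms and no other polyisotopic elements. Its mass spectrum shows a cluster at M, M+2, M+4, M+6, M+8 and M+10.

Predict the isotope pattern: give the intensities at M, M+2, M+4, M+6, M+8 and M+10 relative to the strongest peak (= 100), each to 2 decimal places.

22.69 : 75.31 : 100.00 : 66.39 : 22.04 : 2.93

Each Ga atom is independently Ga-69 (p = 0.601) or Ga-71 (q = 0.399); the cluster is the binomial expansion (p + q)^5.
P(M) = 0.601^5 = 0.078410
P(M+2) = 5 × 0.601^4 × 0.399^1 = 0.260280
P(M+4) = 10 × 0.601^3 × 0.399^2 = 0.345596
P(M+6) = 10 × 0.601^2 × 0.399^3 = 0.229439
P(M+8) = 5 × 0.601^1 × 0.399^4 = 0.076162
P(M+10) = 0.399^5 = 0.010113
The M+4 peak is largest (0.345596); scaling to 100 gives 22.69 : 75.31 : 100.00 : 66.39 : 22.04 : 2.93.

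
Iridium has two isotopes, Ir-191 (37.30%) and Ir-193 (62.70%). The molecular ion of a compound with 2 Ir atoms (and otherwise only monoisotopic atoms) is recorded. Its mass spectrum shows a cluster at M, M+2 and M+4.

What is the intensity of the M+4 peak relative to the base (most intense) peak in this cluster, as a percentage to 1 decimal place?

Binomial terms of (0.3730 + 0.6270)^2: M 0.1391, M+2 0.4677, M+4 0.3931 → M+2 is the base peak.
P(M+2) = C(2,1) × 0.3730^1 × 0.6270^1 = 2 × 0.3730 × 0.6270 = 0.467742 (base)
P(M+4) = C(2,2) × 0.3730^0 × 0.6270^2 = 1 × 1.0000 × 0.393129 = 0.393129
Relative intensity = 0.393129 / 0.467742 × 100 = 84.0

84.0%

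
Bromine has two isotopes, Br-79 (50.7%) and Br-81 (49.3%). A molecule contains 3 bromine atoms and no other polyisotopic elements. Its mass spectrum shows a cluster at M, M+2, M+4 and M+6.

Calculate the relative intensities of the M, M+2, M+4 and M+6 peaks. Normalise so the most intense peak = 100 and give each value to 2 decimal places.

34.28 : 100.00 : 97.24 : 31.52

The 3 Br atoms are independent, so intensities follow the terms of (0.507 + 0.493)^3.
P(M) = 0.507^3 = 0.130324
P(M+2) = 3 × 0.507^2 × 0.493^1 = 0.380175
P(M+4) = 3 × 0.507^1 × 0.493^2 = 0.369678
P(M+6) = 0.493^3 = 0.119823
The M+2 peak is largest (0.380175); scaling to 100 gives 34.28 : 100.00 : 97.24 : 31.52.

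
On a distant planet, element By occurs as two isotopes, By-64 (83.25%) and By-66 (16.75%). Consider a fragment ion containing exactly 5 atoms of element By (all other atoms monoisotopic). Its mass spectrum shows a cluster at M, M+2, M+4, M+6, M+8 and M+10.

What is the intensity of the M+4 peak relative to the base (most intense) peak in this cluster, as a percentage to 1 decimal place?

Binomial terms of (0.8325 + 0.1675)^5: M 0.3999, M+2 0.4023, M+4 0.1619, M+6 0.0326, M+8 0.0033, M+10 0.0001 → M+2 is the base peak.
P(M+2) = C(5,1) × 0.8325^4 × 0.1675^1 = 5 × 0.48032697 × 0.1675 = 0.402274 (base)
P(M+4) = C(5,2) × 0.8325^3 × 0.1675^2 = 10 × 0.57696933 × 0.02805625 = 0.161876
Relative intensity = 0.161876 / 0.402274 × 100 = 40.2

40.2%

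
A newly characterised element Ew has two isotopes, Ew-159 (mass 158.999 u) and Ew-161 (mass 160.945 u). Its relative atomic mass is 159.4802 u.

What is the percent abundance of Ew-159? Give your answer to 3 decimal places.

Let x be the fractional abundance of Ew-159; then Ew-161 has abundance 1 − x.
158.999·x + 160.945·(1 − x) = 159.4802
(158.999 − 160.945)·x = 159.4802 − 160.945
x = -1.4648 / -1.946 = 0.75272 → 75.272% Ew-159, 24.728% Ew-161.

75.272%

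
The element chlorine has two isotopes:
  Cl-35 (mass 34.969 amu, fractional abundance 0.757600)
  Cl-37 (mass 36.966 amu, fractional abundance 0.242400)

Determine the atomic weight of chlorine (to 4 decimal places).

35.4531 amu

Weight each isotope mass by its fractional abundance: 0.757600 × 34.969 + 0.242400 × 36.966
= 26.49251 + 8.96056 = 35.45307 amu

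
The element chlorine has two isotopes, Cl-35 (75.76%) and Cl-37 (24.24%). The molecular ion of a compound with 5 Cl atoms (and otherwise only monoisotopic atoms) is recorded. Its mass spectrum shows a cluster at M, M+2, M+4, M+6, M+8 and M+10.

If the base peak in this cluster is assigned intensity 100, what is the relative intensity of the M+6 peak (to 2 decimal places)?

20.47

(0.7576 + 0.2424)^5 gives M 0.2496, M+2 0.3993, M+4 0.2555, M+6 0.0817, M+8 0.0131, M+10 0.0008; the largest is M+2.
P(M+2) = C(5,1) × 0.7576^4 × 0.2424^1 = 5 × 0.32942751 × 0.2424 = 0.399266 (base)
P(M+6) = C(5,3) × 0.7576^2 × 0.2424^3 = 10 × 0.57395776 × 0.01424288 = 0.081748
Relative intensity = 0.081748 / 0.399266 × 100 = 20.47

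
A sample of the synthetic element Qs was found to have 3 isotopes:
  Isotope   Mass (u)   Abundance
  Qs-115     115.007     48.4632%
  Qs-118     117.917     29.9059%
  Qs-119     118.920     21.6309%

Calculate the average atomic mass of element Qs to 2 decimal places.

Weight each isotope mass by its fractional abundance: 0.484632 × 115.007 + 0.299059 × 117.917 + 0.216309 × 118.920
= 55.7361 + 35.2641 + 25.7235 = 116.7237 u

116.72 u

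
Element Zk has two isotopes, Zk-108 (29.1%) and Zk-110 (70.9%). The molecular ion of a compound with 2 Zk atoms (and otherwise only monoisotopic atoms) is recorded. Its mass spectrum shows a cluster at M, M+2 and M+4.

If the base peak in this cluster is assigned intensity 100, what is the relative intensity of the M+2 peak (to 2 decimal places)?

(0.291 + 0.709)^2 gives M 0.0847, M+2 0.4126, M+4 0.5027; the largest is M+4.
P(M+4) = C(2,2) × 0.291^0 × 0.709^2 = 1 × 1.0000 × 0.502681 = 0.502681 (base)
P(M+2) = C(2,1) × 0.291^1 × 0.709^1 = 2 × 0.2910 × 0.7090 = 0.412638
Relative intensity = 0.412638 / 0.502681 × 100 = 82.09

82.09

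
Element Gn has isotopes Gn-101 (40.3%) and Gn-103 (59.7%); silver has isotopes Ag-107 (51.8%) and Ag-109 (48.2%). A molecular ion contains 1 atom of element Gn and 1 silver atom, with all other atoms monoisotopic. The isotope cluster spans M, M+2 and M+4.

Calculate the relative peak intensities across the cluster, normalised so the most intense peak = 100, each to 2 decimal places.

41.46 : 100.00 : 57.15

Element Gn pattern (n=1): 0.4030 : 0.5970
Silver pattern (n=1): 0.5180 : 0.4820
Convolve the two distributions (both contribute in 2-u steps):
  M: 0.4030×0.5180 = 0.208754
  M+2: 0.4030×0.4820 + 0.5970×0.5180 = 0.503492
  M+4: 0.5970×0.4820 = 0.287754
Scale to base peak (0.503492) = 100: 41.46 : 100.00 : 57.15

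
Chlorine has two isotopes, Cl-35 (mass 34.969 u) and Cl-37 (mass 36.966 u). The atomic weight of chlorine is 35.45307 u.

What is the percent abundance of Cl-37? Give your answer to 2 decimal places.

With x = fraction of Cl-35 (so Cl-37 is 1 − x):
34.969·x + 36.966·(1 − x) = 35.45307
(34.969 − 36.966)·x = 35.45307 − 36.966
x = -1.51293 / -1.997 = 0.75760 → 75.76% Cl-35, 24.24% Cl-37.

24.24%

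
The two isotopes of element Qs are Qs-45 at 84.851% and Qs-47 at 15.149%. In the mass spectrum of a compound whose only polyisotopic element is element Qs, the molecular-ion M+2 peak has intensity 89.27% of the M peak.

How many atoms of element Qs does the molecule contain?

5

For n independent Qs atoms, I(M+2)/I(M) = n · (abundance Qs-47) / (abundance Qs-45) = n · 0.15149/0.84851.
n = 0.8927 × 0.84851/0.15149 = 5.00 ≈ 5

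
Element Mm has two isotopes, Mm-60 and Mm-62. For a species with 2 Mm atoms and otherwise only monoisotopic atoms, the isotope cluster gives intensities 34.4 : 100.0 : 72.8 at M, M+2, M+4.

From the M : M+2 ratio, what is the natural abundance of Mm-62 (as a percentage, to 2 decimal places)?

59.24%

Write p for the Mm-60 fraction. I(M+2)/I(M) = [C(2,1)·p^1·(1−p)] / p^2 = 2·(1−p)/p = 100.0/34.4 = 2.9070
(1−p)/p = 2.9070/2 = 1.4535  ⇒  p = 1/(1 + 1.4535) = 0.4076
Mm-60: 40.76%, Mm-62: 59.24%.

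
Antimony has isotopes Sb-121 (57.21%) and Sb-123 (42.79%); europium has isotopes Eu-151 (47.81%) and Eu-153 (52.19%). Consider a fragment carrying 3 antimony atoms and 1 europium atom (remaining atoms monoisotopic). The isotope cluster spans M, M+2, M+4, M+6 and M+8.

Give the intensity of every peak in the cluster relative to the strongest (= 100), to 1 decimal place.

24.2 : 80.8 : 100.0 : 54.5 : 11.1

Antimony pattern (n=3): 0.18724742 : 0.42015297 : 0.3142518 : 0.07834781
Europium pattern (n=1): 0.4781 : 0.5219
Convolve the two distributions (both contribute in 2-u steps):
  M: 0.18724742×0.4781 = 0.089523
  M+2: 0.18724742×0.5219 + 0.42015297×0.4781 = 0.298600
  M+4: 0.42015297×0.5219 + 0.3142518×0.4781 = 0.369522
  M+6: 0.3142518×0.5219 + 0.07834781×0.4781 = 0.201466
  M+8: 0.07834781×0.5219 = 0.040890
Scale to base peak (0.369522) = 100: 24.2 : 80.8 : 100.0 : 54.5 : 11.1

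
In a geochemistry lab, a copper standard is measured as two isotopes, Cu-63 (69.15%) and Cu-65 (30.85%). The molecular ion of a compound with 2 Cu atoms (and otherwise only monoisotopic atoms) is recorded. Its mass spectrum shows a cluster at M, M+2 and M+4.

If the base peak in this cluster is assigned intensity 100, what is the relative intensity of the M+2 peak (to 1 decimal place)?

Term probabilities: M 0.4782, M+2 0.4267, M+4 0.0952. Base peak = M.
P(M) = C(2,0) × 0.6915^2 × 0.3085^0 = 1 × 0.47817225 × 1.0000 = 0.478172 (base)
P(M+2) = C(2,1) × 0.6915^1 × 0.3085^1 = 2 × 0.6915 × 0.3085 = 0.426656
Relative intensity = 0.426656 / 0.478172 × 100 = 89.2

89.2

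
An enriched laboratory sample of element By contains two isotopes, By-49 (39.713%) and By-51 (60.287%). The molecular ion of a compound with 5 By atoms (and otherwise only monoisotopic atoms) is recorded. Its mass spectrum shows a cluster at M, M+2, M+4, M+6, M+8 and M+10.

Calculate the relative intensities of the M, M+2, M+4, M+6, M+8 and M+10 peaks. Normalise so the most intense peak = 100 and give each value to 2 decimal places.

Expanding (0.39713 + 0.60287)^5:
P(M) = 0.39713^5 = 0.009878
P(M+2) = 5 × 0.39713^4 × 0.60287^1 = 0.074976
P(M+4) = 10 × 0.39713^3 × 0.60287^2 = 0.227638
P(M+6) = 10 × 0.39713^2 × 0.60287^3 = 0.345570
P(M+8) = 5 × 0.39713^1 × 0.60287^4 = 0.262299
P(M+10) = 0.60287^5 = 0.079638
The M+6 peak is largest (0.345570); scaling to 100 gives 2.86 : 21.70 : 65.87 : 100.00 : 75.90 : 23.05.

2.86 : 21.70 : 65.87 : 100.00 : 75.90 : 23.05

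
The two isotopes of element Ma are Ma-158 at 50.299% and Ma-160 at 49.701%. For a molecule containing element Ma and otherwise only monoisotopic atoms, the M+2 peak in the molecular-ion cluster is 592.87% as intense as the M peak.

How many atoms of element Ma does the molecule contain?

With n Ma atoms, P(M+2)/P(M) = C(n,1)·p^(n−1)q / p^n = n·q/p = n · 0.49701/0.50299.
n = 5.9287 × 0.50299/0.49701 = 6.00 ≈ 6

6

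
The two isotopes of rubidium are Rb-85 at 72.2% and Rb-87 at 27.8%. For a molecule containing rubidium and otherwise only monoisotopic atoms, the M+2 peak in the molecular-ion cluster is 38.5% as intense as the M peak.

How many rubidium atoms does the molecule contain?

The M+2/M ratio from n Rb atoms is n · q/p = n · 0.278/0.722.
n = 0.385 × 0.722/0.278 = 1.00 ≈ 1

1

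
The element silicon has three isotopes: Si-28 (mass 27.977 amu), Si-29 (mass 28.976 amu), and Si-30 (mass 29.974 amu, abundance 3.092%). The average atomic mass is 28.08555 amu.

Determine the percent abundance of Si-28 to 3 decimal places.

92.223%

Let x and y be the fractions of Si-28 and Si-29. Then x + y = 1 − 0.03092 = 0.96908 and 27.977x + 28.976y = 28.08555 − 0.03092×29.974 = 27.15875392.
Substituting: 27.977x + 28.976(0.96908 − x) = 27.15875392
(27.977 − 28.976)x = -0.92130816  ⇒  x = 0.92223, y = 0.04685
Si-28: 92.223%, Si-29: 4.685%.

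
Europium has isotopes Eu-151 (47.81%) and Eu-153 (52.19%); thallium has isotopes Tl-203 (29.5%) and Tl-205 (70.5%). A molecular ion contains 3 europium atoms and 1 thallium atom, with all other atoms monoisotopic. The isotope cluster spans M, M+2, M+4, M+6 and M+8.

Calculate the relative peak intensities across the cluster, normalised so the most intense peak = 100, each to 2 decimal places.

8.77 : 49.69 : 100.00 : 86.34 : 27.27

Europium pattern (n=3): 0.10928391 : 0.3578871 : 0.39067407 : 0.14215492
Thallium pattern (n=1): 0.2950 : 0.7050
Convolve the two distributions (both contribute in 2-u steps):
  M: 0.10928391×0.2950 = 0.032239
  M+2: 0.10928391×0.7050 + 0.3578871×0.2950 = 0.182622
  M+4: 0.3578871×0.7050 + 0.39067407×0.2950 = 0.367559
  M+6: 0.39067407×0.7050 + 0.14215492×0.2950 = 0.317361
  M+8: 0.14215492×0.7050 = 0.100219
Scale to base peak (0.367559) = 100: 8.77 : 49.69 : 100.00 : 86.34 : 27.27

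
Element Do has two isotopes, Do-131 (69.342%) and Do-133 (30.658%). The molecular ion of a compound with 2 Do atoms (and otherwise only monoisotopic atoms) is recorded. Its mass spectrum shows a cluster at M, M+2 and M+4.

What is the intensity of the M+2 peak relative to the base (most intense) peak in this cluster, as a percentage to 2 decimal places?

Term probabilities: M 0.4808, M+2 0.4252, M+4 0.0940. Base peak = M.
P(M) = C(2,0) × 0.69342^2 × 0.30658^0 = 1 × 0.4808313 × 1.0000 = 0.480831 (base)
P(M+2) = C(2,1) × 0.69342^1 × 0.30658^1 = 2 × 0.69342 × 0.30658 = 0.425177
Relative intensity = 0.425177 / 0.480831 × 100 = 88.43

88.43%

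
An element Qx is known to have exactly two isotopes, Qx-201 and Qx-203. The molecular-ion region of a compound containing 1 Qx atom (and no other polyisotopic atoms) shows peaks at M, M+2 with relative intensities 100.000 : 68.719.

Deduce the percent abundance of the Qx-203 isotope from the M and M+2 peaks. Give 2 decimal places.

Let p = fractional abundance of Qx-201. I(M+2)/I(M) = [C(1,1)·p^0·(1−p)] / p^1 = 1·(1−p)/p = 68.719/100.000 = 0.6872
(1−p)/p = 0.6872/1 = 0.6872  ⇒  p = 1/(1 + 0.6872) = 0.5927
Qx-201: 59.27%, Qx-203: 40.73%.

40.73%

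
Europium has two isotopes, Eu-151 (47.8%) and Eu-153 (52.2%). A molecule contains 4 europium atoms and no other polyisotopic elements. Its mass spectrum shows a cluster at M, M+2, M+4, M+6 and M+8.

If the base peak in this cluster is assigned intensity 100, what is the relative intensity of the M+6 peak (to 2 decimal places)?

Binomial terms of (0.478 + 0.522)^4: M 0.0522, M+2 0.2280, M+4 0.3735, M+6 0.2720, M+8 0.0742 → M+4 is the base peak.
P(M+4) = C(4,2) × 0.478^2 × 0.522^2 = 6 × 0.228484 × 0.272484 = 0.373549 (base)
P(M+6) = C(4,3) × 0.478^1 × 0.522^3 = 4 × 0.4780 × 0.14223665 = 0.271956
Relative intensity = 0.271956 / 0.373549 × 100 = 72.80

72.80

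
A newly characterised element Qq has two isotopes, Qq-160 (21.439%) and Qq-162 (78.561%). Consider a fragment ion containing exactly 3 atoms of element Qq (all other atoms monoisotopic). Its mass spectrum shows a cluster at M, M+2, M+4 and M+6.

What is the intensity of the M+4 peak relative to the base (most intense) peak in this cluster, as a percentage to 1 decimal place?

81.9%

(0.21439 + 0.78561)^3 gives M 0.0099, M+2 0.1083, M+4 0.3970, M+6 0.4849; the largest is M+6.
P(M+6) = C(3,3) × 0.21439^0 × 0.78561^3 = 1 × 1.0000 × 0.48486519 = 0.484865 (base)
P(M+4) = C(3,2) × 0.21439^1 × 0.78561^2 = 3 × 0.21439 × 0.61718307 = 0.396954
Relative intensity = 0.396954 / 0.484865 × 100 = 81.9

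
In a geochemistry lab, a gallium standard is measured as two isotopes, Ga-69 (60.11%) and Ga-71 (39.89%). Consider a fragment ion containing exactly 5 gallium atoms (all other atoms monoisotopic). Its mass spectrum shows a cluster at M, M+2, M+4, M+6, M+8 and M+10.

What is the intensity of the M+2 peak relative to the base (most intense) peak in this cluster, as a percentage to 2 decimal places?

Term probabilities: M 0.0785, M+2 0.2604, M+4 0.3456, M+6 0.2293, M+8 0.0761, M+10 0.0101. Base peak = M+4.
P(M+4) = C(5,2) × 0.6011^3 × 0.3989^2 = 10 × 0.21719018 × 0.15912121 = 0.345596 (base)
P(M+2) = C(5,1) × 0.6011^4 × 0.3989^1 = 5 × 0.13055302 × 0.3989 = 0.260388
Relative intensity = 0.260388 / 0.345596 × 100 = 75.34

75.34%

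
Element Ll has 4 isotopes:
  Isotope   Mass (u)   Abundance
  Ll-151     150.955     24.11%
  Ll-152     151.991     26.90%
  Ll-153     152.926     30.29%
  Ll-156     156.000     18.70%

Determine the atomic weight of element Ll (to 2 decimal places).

Weight each isotope mass by its fractional abundance: 0.2411 × 150.955 + 0.2690 × 151.991 + 0.3029 × 152.926 + 0.1870 × 156.000
= 36.3953 + 40.8856 + 46.3213 + 29.1720 = 152.7742 u

152.77 u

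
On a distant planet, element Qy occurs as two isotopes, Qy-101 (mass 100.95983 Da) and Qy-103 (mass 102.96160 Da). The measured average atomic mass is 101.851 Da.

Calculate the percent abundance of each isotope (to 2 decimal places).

Qy-101: 55.48%, Qy-103: 44.52%

Let x be the fractional abundance of Qy-101; then Qy-103 has abundance 1 − x.
100.95983·x + 102.96160·(1 − x) = 101.851
(100.95983 − 102.96160)·x = 101.851 − 102.96160
x = -1.11060 / -2.00177 = 0.55481 → 55.48% Qy-101, 44.52% Qy-103.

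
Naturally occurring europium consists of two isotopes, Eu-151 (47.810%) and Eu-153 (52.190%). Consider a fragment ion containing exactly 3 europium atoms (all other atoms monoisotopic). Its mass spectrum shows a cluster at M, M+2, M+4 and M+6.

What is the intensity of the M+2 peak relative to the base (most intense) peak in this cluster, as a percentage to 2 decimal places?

(0.47810 + 0.52190)^3 gives M 0.1093, M+2 0.3579, M+4 0.3907, M+6 0.1422; the largest is M+4.
P(M+4) = C(3,2) × 0.47810^1 × 0.52190^2 = 3 × 0.4781 × 0.27237961 = 0.390674 (base)
P(M+2) = C(3,1) × 0.47810^2 × 0.52190^1 = 3 × 0.22857961 × 0.5219 = 0.357887
Relative intensity = 0.357887 / 0.390674 × 100 = 91.61

91.61%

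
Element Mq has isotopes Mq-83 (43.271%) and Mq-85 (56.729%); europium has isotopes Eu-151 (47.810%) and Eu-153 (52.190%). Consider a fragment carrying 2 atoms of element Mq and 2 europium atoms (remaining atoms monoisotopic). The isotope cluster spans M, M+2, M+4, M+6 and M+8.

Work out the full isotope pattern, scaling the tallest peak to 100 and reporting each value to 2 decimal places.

11.58 : 55.65 : 100.00 : 79.64 : 23.72

Element Mq pattern (n=2): 0.18723794 : 0.49094411 : 0.32181794
Europium pattern (n=2): 0.22857961 : 0.49904078 : 0.27237961
Convolve the two distributions (both contribute in 2-u steps):
  M: 0.18723794×0.22857961 = 0.042799
  M+2: 0.18723794×0.49904078 + 0.49094411×0.22857961 = 0.205659
  M+4: 0.18723794×0.27237961 + 0.49094411×0.49904078 + 0.32181794×0.22857961 = 0.369562
  M+6: 0.49094411×0.27237961 + 0.32181794×0.49904078 = 0.294323
  M+8: 0.32181794×0.27237961 = 0.087657
Scale to base peak (0.369562) = 100: 11.58 : 55.65 : 100.00 : 79.64 : 23.72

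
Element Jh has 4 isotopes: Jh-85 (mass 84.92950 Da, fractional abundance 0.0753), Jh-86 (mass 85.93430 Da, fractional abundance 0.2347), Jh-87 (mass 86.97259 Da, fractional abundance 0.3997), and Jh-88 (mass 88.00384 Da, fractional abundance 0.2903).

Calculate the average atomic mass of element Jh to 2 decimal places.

Average mass = Σ (abundance × isotope mass) = 0.0753 × 84.92950 + 0.2347 × 85.93430 + 0.3997 × 86.97259 + 0.2903 × 88.00384
= 6.395191 + 20.168780 + 34.762944 + 25.547515 = 86.874430 Da

86.87 Da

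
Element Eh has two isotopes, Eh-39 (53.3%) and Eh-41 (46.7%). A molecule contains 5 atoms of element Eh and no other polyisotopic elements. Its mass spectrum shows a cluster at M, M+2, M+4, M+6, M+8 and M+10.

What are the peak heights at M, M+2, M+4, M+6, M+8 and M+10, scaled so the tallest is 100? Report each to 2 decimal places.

13.03 : 57.07 : 100.00 : 87.62 : 38.38 : 6.73

Each Eh atom is independently Eh-39 (p = 0.533) or Eh-41 (q = 0.467); the cluster is the binomial expansion (p + q)^5.
P(M) = 0.533^5 = 0.043017
P(M+2) = 5 × 0.533^4 × 0.467^1 = 0.188450
P(M+4) = 10 × 0.533^3 × 0.467^2 = 0.330229
P(M+6) = 10 × 0.533^2 × 0.467^3 = 0.289338
P(M+8) = 5 × 0.533^1 × 0.467^4 = 0.126755
P(M+10) = 0.467^5 = 0.022212
The M+4 peak is largest (0.330229); scaling to 100 gives 13.03 : 57.07 : 100.00 : 87.62 : 38.38 : 6.73.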